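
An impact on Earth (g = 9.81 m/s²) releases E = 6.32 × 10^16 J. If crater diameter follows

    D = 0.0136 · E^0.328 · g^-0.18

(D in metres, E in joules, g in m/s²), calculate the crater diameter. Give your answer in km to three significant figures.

E^0.328 = (6.32 × 10^16)^0.328 = 3.241 × 10^5
g^-0.18 = 9.81^-0.18 = 0.6630
D = 0.0136 × 3.241 × 10^5 × 0.6630 = 2922 m
   = 2.922 km

D ≈ 2.92 km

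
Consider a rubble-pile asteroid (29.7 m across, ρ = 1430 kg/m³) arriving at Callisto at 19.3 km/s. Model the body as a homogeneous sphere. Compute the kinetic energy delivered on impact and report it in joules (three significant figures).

v = 19300 m/s.
Mass m = (π/6) ρ d³ = (π/6) × 1430 × (29.7)³ = 1.962 × 10^7 kg
E = ½ m v² = 0.5 × 1.962 × 10^7 × (19300)² = 3.654 × 10^15 J

E ≈ 3.65 × 10^15 J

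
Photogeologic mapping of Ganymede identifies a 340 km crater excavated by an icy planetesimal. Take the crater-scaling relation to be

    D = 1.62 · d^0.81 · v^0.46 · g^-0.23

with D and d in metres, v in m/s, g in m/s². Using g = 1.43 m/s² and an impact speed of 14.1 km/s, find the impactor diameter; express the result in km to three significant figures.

Rearranging for d: d = [D / (1.62 · 14100^0.46 · 1.43^-0.23)]^(1/0.81).
D = 340000 m.
14100^0.46 = 81.03
1.43^-0.23 = 0.9210
Denominator = 1.62 × 81.03 × 0.9210 = 120.9
D / 120.9 = 340000 / 120.9 = 2812
d = 2812^(1/0.81) = 2812^1.2346 = 18120 m

d ≈ 18.1 km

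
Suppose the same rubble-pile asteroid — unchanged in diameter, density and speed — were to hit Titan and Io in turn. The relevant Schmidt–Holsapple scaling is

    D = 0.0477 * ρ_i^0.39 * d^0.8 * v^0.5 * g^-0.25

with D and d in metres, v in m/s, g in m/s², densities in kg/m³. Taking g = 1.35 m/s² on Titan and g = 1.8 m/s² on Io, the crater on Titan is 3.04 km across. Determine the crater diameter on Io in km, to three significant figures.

All impactor-dependent factors cancel in the ratio, leaving D_Io/D_Titan = (g_Io/g_Titan)^-0.25.
(1.8/1.35)^-0.25 = 1.333^-0.25 = 0.9307
D_Io = 0.9307 × 3.04 km = 2.83 km

D ≈ 2.83 km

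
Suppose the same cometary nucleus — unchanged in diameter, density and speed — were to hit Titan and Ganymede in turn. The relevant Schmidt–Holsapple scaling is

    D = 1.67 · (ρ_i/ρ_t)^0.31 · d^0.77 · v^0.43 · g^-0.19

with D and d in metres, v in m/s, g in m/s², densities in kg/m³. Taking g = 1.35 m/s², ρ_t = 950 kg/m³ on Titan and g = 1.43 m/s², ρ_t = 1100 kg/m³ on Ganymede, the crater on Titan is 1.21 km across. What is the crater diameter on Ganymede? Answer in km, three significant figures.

D ≈ 1.14 km

The impactor-only factors (d, v, ρ_i) cancel in the ratio, leaving D_Ganymede/D_Titan = (g_Ganymede/g_Titan)^-0.19 · (ρ_t,Titan/ρ_t,Ganymede)^0.31.
(1.43/1.35)^-0.19 = 1.059^-0.19 = 0.9892
(950/1100)^0.31 = 0.8636^0.31 = 0.9556
Ratio = 0.9892 × 0.9556 = 0.9453
D_Ganymede = 0.9453 × 1.21 km = 1.14 km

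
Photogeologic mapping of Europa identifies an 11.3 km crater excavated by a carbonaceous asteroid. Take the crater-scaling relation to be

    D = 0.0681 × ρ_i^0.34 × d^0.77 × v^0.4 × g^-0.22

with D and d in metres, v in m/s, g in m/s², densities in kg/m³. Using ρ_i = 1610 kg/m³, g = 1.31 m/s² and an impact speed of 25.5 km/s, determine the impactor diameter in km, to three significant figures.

Rearranging for d: d = [D / (0.0681 · 1610^0.34 · 25500^0.4 · 1.31^-0.22)]^(1/0.77).
D = 11300 m.
1610^0.34 = 12.31
25500^0.4 = 57.89
1.31^-0.22 = 0.9423
Denominator = 0.0681 × 12.31 × 57.89 × 0.9423 = 45.73
D / 45.73 = 11300 / 45.73 = 247.1
d = 247.1^(1/0.77) = 247.1^1.2987 = 1281 m

d ≈ 1.28 km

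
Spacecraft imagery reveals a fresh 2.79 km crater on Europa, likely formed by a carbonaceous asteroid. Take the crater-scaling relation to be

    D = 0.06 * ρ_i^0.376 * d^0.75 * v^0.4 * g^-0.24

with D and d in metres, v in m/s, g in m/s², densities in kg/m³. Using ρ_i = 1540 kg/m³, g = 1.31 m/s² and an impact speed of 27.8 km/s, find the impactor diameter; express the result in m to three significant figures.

d ≈ 196 m

Rearranging for d: d = [D / (0.06 · 1540^0.376 · 27800^0.4 · 1.31^-0.24)]^(1/0.75).
D = 2790 m.
1540^0.376 = 15.79
27800^0.4 = 59.93
1.31^-0.24 = 0.9372
Denominator = 0.06 × 15.79 × 59.93 × 0.9372 = 53.21
D / 53.21 = 2790 / 53.21 = 52.43
d = 52.43^(1/0.75) = 52.43^1.3333 = 196.2 m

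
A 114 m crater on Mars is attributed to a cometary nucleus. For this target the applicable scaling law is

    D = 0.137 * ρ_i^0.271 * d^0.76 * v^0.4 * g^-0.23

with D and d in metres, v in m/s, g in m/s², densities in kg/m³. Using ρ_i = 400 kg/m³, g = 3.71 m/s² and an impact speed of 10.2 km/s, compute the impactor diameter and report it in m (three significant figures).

Rearranging for d: d = [D / (0.137 · 400^0.271 · 10200^0.4 · 3.71^-0.23)]^(1/0.76).
400^0.271 = 5.072
10200^0.4 = 40.13
3.71^-0.23 = 0.7397
Denominator = 0.137 × 5.072 × 40.13 × 0.7397 = 20.63
D / 20.63 = 114 / 20.63 = 5.526
d = 5.526^(1/0.76) = 5.526^1.3158 = 9.481 m

d ≈ 9.48 m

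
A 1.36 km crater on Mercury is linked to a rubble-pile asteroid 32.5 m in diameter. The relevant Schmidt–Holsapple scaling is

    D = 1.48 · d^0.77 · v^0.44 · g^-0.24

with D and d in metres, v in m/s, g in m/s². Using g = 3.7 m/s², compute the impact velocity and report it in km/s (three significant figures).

Rearranging for v: v = [D / (1.48 · 32.5^0.77 · 3.7^-0.24)]^(1/0.44).
D = 1360 m.
32.5^0.77 = 14.59
3.7^-0.24 = 0.7305
Denominator = 1.48 × 14.59 × 0.7305 = 15.77
D / 15.77 = 1360 / 15.77 = 86.24
v = 86.24^(1/0.44) = 86.24^2.2727 = 25078 m/s

v ≈ 25.1 km/s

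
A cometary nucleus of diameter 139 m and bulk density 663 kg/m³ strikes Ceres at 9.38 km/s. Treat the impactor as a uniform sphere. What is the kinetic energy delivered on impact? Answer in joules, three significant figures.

E ≈ 4.10 × 10^16 J

v = 9380 m/s.
Mass m = (π/6) ρ d³ = (π/6) × 663 × (139)³ = 9.323 × 10^8 kg
E = ½ m v² = 0.5 × 9.323 × 10^8 × (9380)² = 4.101 × 10^16 J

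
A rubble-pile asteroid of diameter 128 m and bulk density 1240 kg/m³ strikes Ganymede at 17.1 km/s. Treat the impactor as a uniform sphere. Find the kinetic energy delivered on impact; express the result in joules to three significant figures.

E ≈ 1.99 × 10^17 J

v = 17100 m/s.
Mass m = (π/6) ρ d³ = (π/6) × 1240 × (128)³ = 1.362 × 10^9 kg
E = ½ m v² = 0.5 × 1.362 × 10^9 × (17100)² = 1.991 × 10^17 J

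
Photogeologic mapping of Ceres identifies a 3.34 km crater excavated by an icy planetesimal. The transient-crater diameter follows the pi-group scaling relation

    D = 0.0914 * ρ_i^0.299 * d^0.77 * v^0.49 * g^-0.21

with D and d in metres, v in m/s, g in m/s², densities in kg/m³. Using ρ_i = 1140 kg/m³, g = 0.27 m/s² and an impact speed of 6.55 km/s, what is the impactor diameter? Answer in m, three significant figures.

d ≈ 143 m

Rearranging for d: d = [D / (0.0914 · 1140^0.299 · 6550^0.49 · 0.27^-0.21)]^(1/0.77).
D = 3340 m.
1140^0.299 = 8.204
6550^0.49 = 74.12
0.27^-0.21 = 1.316
Denominator = 0.0914 × 8.204 × 74.12 × 1.316 = 73.14
D / 73.14 = 3340 / 73.14 = 45.67
d = 45.67^(1/0.77) = 45.67^1.2987 = 143.0 m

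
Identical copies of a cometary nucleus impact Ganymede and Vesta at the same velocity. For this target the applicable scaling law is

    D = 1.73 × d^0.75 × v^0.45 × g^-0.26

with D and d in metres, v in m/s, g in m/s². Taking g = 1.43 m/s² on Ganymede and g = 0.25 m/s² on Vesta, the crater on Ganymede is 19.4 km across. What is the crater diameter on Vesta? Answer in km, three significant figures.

All impactor-dependent factors cancel in the ratio, leaving D_Vesta/D_Ganymede = (g_Vesta/g_Ganymede)^-0.26.
(0.25/1.43)^-0.26 = 0.1748^-0.26 = 1.574
D_Vesta = 1.574 × 19.4 km = 30.5 km

D ≈ 30.5 km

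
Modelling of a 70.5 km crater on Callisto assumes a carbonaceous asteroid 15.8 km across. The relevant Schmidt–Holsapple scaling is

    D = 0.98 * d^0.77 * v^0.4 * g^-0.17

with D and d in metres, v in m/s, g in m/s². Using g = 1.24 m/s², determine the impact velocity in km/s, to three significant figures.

v ≈ 12.6 km/s

Rearranging for v: v = [D / (0.98 · 15800^0.77 · 1.24^-0.17)]^(1/0.4).
D = 70500 m.
15800^0.77 = 1710
1.24^-0.17 = 0.9641
Denominator = 0.98 × 1710 × 0.9641 = 1616
D / 1616 = 70500 / 1616 = 43.63
v = 43.63^(1/0.4) = 43.63^2.5 = 12574 m/s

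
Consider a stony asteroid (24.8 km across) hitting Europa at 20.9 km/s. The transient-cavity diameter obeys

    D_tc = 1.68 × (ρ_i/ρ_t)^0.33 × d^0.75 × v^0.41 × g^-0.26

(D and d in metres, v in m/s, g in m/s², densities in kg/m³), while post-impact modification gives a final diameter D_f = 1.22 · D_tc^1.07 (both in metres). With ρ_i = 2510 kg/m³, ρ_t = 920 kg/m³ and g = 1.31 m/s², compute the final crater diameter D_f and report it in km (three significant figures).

In SI: d = 24800 m, v = 20900 m/s.
(ρ_i/ρ_t)^0.33 = (2510/920)^0.33 = 1.393
d^0.75 = 24800^0.75 = 1976
v^0.41 = 20900^0.41 = 59.06
g^-0.26 = 1.31^-0.26 = 0.9322
D_tc = 1.68 × 1.393 × 1976 × 59.06 × 0.9322 = 2.546 × 10^5 m
D_f = 1.22 × (2.546 × 10^5)^1.07 = 7.424 × 10^5 m
     = 742.4 km

D_f ≈ 742 km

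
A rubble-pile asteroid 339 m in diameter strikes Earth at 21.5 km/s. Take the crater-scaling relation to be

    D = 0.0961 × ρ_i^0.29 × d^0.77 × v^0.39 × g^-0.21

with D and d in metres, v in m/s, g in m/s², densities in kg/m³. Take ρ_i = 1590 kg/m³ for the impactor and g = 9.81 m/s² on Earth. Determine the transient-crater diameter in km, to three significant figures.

D ≈ 2.19 km

In SI units: v = 21500 m/s.
ρ_i^0.29 = 1590^0.29 = 8.480
d^0.77 = 339^0.77 = 88.77
v^0.39 = 21500^0.39 = 48.94
g^-0.21 = 9.81^-0.21 = 0.6191
D = 0.0961 × 8.480 × 88.77 × 48.94 × 0.6191 = 2192 m
   = 2.192 km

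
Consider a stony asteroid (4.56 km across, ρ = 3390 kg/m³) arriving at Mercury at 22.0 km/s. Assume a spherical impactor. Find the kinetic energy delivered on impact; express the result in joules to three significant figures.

d = 4560 m; v = 22000 m/s.
Mass m = (π/6) ρ d³ = (π/6) × 3390 × (4560)³ = 1.683 × 10^14 kg
E = ½ m v² = 0.5 × 1.683 × 10^14 × (22000)² = 4.073 × 10^22 J

E ≈ 4.07 × 10^22 J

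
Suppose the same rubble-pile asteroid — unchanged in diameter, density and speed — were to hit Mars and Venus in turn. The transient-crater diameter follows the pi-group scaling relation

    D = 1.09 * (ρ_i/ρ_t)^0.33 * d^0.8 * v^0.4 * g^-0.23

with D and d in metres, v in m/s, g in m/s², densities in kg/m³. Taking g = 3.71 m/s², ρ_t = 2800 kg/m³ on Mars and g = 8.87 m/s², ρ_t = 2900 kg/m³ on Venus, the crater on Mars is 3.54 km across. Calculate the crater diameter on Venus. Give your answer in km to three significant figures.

The impactor-only factors (d, v, ρ_i) cancel in the ratio, leaving D_Venus/D_Mars = (g_Venus/g_Mars)^-0.23 · (ρ_t,Mars/ρ_t,Venus)^0.33.
(8.87/3.71)^-0.23 = 2.391^-0.23 = 0.8183
(2800/2900)^0.33 = 0.9655^0.33 = 0.9885
Ratio = 0.8183 × 0.9885 = 0.8089
D_Venus = 0.8089 × 3.54 km = 2.86 km

D ≈ 2.86 km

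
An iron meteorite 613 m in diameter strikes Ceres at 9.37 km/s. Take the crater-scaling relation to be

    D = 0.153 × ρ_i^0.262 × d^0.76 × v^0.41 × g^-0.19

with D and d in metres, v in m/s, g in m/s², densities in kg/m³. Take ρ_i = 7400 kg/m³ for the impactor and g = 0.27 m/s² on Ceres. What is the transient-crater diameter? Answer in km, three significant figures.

In SI units: v = 9370 m/s.
ρ_i^0.262 = 7400^0.262 = 10.32
d^0.76 = 613^0.76 = 131.4
v^0.41 = 9370^0.41 = 42.50
g^-0.19 = 0.27^-0.19 = 1.282
D = 0.153 × 10.32 × 131.4 × 42.50 × 1.282 = 11304 m
   = 11.30 km

D ≈ 11.3 km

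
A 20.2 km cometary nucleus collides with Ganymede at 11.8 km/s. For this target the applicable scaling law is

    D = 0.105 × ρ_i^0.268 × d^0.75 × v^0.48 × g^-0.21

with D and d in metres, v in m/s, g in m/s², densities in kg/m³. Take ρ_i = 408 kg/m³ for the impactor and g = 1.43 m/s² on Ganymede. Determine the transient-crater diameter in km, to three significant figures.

D ≈ 74.4 km

In SI units: d = 20200 m, v = 11800 m/s.
ρ_i^0.268 = 408^0.268 = 5.008
d^0.75 = 20200^0.75 = 1694
v^0.48 = 11800^0.48 = 90.05
g^-0.21 = 1.43^-0.21 = 0.9276
D = 0.105 × 5.008 × 1694 × 90.05 × 0.9276 = 74407 m
   = 74.41 km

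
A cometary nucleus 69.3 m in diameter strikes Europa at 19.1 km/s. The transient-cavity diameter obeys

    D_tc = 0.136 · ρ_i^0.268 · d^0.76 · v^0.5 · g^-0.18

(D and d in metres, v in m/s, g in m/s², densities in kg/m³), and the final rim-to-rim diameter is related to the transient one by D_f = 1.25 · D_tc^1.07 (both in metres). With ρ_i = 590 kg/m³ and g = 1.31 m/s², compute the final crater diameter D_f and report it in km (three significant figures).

D_f ≈ 5.36 km

v = 19100 m/s.
ρ_i^0.268 = 590^0.268 = 5.528
d^0.76 = 69.3^0.76 = 25.06
v^0.5 = 19100^0.5 = 138.2
g^-0.18 = 1.31^-0.18 = 0.9526
D_tc = 0.136 × 5.528 × 25.06 × 138.2 × 0.9526 = 2480 m
D_f = 1.25 × (2480)^1.07 = 5358 m
     = 5.358 km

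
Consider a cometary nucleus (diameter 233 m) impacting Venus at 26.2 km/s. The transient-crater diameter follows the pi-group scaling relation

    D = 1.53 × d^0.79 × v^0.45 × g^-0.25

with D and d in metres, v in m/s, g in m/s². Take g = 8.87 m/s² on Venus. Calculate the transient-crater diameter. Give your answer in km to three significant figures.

In SI units: v = 26200 m/s.
d^0.79 = 233^0.79 = 74.17
v^0.45 = 26200^0.45 = 97.33
g^-0.25 = 8.87^-0.25 = 0.5795
D = 1.53 × 74.17 × 97.33 × 0.5795 = 6401 m
   = 6.401 km

D ≈ 6.40 km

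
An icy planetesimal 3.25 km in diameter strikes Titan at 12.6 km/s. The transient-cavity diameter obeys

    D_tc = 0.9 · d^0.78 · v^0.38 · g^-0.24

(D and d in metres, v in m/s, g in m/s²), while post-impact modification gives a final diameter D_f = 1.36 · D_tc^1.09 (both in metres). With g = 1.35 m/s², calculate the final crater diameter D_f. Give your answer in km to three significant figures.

In SI: d = 3250 m, v = 12600 m/s.
d^0.78 = 3250^0.78 = 548.6
v^0.38 = 12600^0.38 = 36.15
g^-0.24 = 1.35^-0.24 = 0.9305
D_tc = 0.9 × 548.6 × 36.15 × 0.9305 = 16610 m
D_f = 1.36 × (16610)^1.09 = 54168 m
     = 54.17 km

D_f ≈ 54.2 km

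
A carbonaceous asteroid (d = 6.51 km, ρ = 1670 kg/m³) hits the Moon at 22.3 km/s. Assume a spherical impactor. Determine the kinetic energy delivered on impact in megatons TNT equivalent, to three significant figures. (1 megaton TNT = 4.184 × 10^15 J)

E ≈ 1.43 × 10^7 Mt TNT

d = 6510 m; v = 22300 m/s.
Mass m = (π/6) ρ d³ = (π/6) × 1670 × (6510)³ = 2.412 × 10^14 kg
E = ½ m v² = 0.5 × 2.412 × 10^14 × (22300)² = 5.997 × 10^22 J
   = 5.997 × 10^22 / 4.184×10^15 = 1.433 × 10^7 Mt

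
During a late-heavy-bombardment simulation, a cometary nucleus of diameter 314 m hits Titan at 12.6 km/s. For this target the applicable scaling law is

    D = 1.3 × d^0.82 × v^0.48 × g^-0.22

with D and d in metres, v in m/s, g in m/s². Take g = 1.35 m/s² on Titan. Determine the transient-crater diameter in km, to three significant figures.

D ≈ 12.6 km

In SI units: v = 12600 m/s.
d^0.82 = 314^0.82 = 111.6
v^0.48 = 12600^0.48 = 92.93
g^-0.22 = 1.35^-0.22 = 0.9361
D = 1.3 × 111.6 × 92.93 × 0.9361 = 12621 m
   = 12.62 km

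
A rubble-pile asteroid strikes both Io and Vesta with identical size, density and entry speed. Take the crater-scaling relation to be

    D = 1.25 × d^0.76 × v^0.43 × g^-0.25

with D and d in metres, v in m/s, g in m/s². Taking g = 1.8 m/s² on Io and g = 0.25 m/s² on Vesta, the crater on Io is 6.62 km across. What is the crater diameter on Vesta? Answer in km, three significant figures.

D ≈ 10.8 km

All impactor-dependent factors cancel in the ratio, leaving D_Vesta/D_Io = (g_Vesta/g_Io)^-0.25.
(0.25/1.8)^-0.25 = 0.1389^-0.25 = 1.638
D_Vesta = 1.638 × 6.62 km = 10.8 km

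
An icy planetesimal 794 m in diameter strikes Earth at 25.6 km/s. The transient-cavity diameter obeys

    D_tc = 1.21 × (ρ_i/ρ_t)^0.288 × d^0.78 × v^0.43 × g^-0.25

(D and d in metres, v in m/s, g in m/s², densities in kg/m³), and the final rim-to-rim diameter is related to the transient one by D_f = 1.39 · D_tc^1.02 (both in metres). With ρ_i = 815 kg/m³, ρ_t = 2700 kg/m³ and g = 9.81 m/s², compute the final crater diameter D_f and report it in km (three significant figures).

D_f ≈ 11.5 km

v = 25600 m/s.
(ρ_i/ρ_t)^0.288 = (815/2700)^0.288 = 0.7082
d^0.78 = 794^0.78 = 182.8
v^0.43 = 25600^0.43 = 78.62
g^-0.25 = 9.81^-0.25 = 0.5650
D_tc = 1.21 × 0.7082 × 182.8 × 78.62 × 0.5650 = 6958 m
D_f = 1.39 × (6958)^1.02 = 11544 m
     = 11.54 km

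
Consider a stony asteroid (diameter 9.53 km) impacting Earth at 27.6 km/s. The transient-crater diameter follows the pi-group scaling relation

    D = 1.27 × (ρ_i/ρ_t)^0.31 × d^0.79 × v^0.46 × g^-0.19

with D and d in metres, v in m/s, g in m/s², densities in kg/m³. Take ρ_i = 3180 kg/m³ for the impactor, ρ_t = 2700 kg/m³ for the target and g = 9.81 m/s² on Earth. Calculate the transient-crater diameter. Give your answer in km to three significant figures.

In SI units: d = 9530 m, v = 27600 m/s.
(ρ_i/ρ_t)^0.31 = (3180/2700)^0.31 = 1.052
d^0.79 = 9530^0.79 = 1392
v^0.46 = 27600^0.46 = 110.4
g^-0.19 = 9.81^-0.19 = 0.6480
D = 1.27 × 1.052 × 1392 × 110.4 × 0.6480 = 1.330 × 10^5 m
   = 133.0 km

D ≈ 133 km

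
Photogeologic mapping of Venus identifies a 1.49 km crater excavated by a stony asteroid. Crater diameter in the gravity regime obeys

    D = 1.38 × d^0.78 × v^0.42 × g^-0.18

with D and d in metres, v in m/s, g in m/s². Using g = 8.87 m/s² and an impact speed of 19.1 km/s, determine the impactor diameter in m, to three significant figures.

d ≈ 63.5 m

Rearranging for d: d = [D / (1.38 · 19100^0.42 · 8.87^-0.18)]^(1/0.78).
D = 1490 m.
19100^0.42 = 62.81
8.87^-0.18 = 0.6751
Denominator = 1.38 × 62.81 × 0.6751 = 58.52
D / 58.52 = 1490 / 58.52 = 25.46
d = 25.46^(1/0.78) = 25.46^1.2821 = 63.45 m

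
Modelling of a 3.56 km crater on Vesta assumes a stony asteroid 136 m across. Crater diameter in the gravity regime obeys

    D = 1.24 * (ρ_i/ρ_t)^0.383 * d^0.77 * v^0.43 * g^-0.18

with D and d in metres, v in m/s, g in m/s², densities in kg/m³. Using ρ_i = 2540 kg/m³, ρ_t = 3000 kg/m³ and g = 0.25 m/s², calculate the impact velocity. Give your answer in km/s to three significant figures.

Rearranging for v: v = [D / (1.24 · (2540/3000)^0.383 · 136^0.77 · 0.25^-0.18)]^(1/0.43).
D = 3560 m.
(2540/3000)^0.383 = 0.9382
136^0.77 = 43.94
0.25^-0.18 = 1.283
Denominator = 1.24 × 0.9382 × 43.94 × 1.283 = 65.58
D / 65.58 = 3560 / 65.58 = 54.28
v = 54.28^(1/0.43) = 54.28^2.3256 = 10816 m/s

v ≈ 10.8 km/s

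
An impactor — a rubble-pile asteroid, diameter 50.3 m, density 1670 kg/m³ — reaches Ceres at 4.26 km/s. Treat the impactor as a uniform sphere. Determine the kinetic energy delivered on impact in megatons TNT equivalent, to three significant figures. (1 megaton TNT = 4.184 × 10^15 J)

E ≈ 0.241 Mt TNT

v = 4260 m/s.
Mass m = (π/6) ρ d³ = (π/6) × 1670 × (50.3)³ = 1.113 × 10^8 kg
E = ½ m v² = 0.5 × 1.113 × 10^8 × (4260)² = 1.010 × 10^15 J
   = 1.010 × 10^15 / 4.184×10^15 = 0.2414 Mt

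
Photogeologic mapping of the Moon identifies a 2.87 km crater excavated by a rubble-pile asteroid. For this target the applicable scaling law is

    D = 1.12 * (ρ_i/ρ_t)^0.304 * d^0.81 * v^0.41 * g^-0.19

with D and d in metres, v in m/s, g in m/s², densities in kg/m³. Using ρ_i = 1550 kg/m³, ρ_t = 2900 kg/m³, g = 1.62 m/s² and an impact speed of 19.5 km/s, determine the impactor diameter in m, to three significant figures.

Rearranging for d: d = [D / (1.12 · (1550/2900)^0.304 · 19500^0.41 · 1.62^-0.19)]^(1/0.81).
D = 2870 m.
(1550/2900)^0.304 = 0.8266
19500^0.41 = 57.40
1.62^-0.19 = 0.9124
Denominator = 1.12 × 0.8266 × 57.40 × 0.9124 = 48.49
D / 48.49 = 2870 / 48.49 = 59.19
d = 59.19^(1/0.81) = 59.19^1.2346 = 154.2 m

d ≈ 154 m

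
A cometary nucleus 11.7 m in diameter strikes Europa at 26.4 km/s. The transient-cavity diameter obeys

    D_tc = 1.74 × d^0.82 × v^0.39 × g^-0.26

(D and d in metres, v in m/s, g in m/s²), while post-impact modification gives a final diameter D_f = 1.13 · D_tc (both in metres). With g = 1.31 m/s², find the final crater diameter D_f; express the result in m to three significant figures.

v = 26400 m/s.
d^0.82 = 11.7^0.82 = 7.515
v^0.39 = 26400^0.39 = 53.02
g^-0.26 = 1.31^-0.26 = 0.9322
D_tc = 1.74 × 7.515 × 53.02 × 0.9322 = 646.3 m
D_f = 1.13 × 646.3 = 730.3 m

D_f ≈ 730 m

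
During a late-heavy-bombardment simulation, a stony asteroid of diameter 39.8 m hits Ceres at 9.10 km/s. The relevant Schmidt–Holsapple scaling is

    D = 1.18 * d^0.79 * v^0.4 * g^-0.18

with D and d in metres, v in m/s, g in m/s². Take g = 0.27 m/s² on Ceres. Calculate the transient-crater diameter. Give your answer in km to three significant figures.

In SI units: v = 9100 m/s.
d^0.79 = 39.8^0.79 = 18.36
v^0.4 = 9100^0.4 = 38.34
g^-0.18 = 0.27^-0.18 = 1.266
D = 1.18 × 18.36 × 38.34 × 1.266 = 1052 m
   = 1.052 km

D ≈ 1.05 km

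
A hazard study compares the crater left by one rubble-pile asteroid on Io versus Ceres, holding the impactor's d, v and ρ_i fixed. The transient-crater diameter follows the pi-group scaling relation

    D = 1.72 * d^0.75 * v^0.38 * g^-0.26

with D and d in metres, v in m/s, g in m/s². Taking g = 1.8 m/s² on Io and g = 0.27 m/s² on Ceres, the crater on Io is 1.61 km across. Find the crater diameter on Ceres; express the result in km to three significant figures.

D ≈ 2.64 km

All impactor-dependent factors cancel in the ratio, leaving D_Ceres/D_Io = (g_Ceres/g_Io)^-0.26.
(0.27/1.8)^-0.26 = 0.1500^-0.26 = 1.638
D_Ceres = 1.638 × 1.61 km = 2.64 km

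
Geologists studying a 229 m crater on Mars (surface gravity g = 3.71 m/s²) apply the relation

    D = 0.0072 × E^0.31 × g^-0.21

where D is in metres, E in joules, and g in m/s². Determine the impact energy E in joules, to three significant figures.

Rearranging: E = [D / (0.0072 · g^-0.21)]^(1/0.31).
g^-0.21 = 3.71^-0.21 = 0.7593
D / (0.0072 × 0.7593) = 229 / (5.467 × 10^-3) = 4.189 × 10^4
E = (4.189 × 10^4)^3.2258 = 8.128 × 10^14 J

E ≈ 8.13 × 10^14 J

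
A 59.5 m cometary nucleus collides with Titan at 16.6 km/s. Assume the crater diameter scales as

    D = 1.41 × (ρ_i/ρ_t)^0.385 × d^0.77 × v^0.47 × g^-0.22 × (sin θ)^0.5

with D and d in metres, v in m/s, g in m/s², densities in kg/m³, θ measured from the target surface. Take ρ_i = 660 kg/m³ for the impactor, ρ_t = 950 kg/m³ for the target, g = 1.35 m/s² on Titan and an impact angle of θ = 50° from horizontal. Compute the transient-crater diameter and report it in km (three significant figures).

In SI units: v = 16600 m/s.
(ρ_i/ρ_t)^0.385 = (660/950)^0.385 = 0.8692
d^0.77 = 59.5^0.77 = 23.25
v^0.47 = 16600^0.47 = 96.26
g^-0.22 = 1.35^-0.22 = 0.9361
(sin 50°)^0.5 = 0.7660^0.5 = 0.8752
D = 1.41 × 0.8692 × 23.25 × 96.26 × 0.9361 × 0.8752 = 2247 m
   = 2.247 km

D ≈ 2.25 km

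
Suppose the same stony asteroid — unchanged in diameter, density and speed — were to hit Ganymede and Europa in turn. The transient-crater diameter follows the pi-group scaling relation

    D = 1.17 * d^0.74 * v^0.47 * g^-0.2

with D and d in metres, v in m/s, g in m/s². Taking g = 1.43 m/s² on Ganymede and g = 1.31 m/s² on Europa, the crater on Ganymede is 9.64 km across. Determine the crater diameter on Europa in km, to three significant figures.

D ≈ 9.81 km

All impactor-dependent factors cancel in the ratio, leaving D_Europa/D_Ganymede = (g_Europa/g_Ganymede)^-0.2.
(1.31/1.43)^-0.2 = 0.9161^-0.2 = 1.018
D_Europa = 1.018 × 9.64 km = 9.81 km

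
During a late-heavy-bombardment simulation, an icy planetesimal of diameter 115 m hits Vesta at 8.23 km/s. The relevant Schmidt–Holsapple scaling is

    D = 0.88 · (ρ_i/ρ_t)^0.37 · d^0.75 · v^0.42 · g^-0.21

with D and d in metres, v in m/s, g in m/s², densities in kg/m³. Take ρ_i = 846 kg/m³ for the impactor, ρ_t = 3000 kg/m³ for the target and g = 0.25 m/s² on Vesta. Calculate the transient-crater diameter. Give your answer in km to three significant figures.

D ≈ 1.14 km

In SI units: v = 8230 m/s.
(ρ_i/ρ_t)^0.37 = (846/3000)^0.37 = 0.6260
d^0.75 = 115^0.75 = 35.12
v^0.42 = 8230^0.42 = 44.10
g^-0.21 = 0.25^-0.21 = 1.338
D = 0.88 × 0.6260 × 35.12 × 44.10 × 1.338 = 1142 m
   = 1.142 km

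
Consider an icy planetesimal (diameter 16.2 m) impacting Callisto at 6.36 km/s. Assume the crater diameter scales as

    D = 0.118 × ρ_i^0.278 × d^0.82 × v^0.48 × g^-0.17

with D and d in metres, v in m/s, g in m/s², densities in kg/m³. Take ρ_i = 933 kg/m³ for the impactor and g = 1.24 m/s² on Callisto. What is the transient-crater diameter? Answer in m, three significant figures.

In SI units: v = 6360 m/s.
ρ_i^0.278 = 933^0.278 = 6.693
d^0.82 = 16.2^0.82 = 9.813
v^0.48 = 6360^0.48 = 66.94
g^-0.17 = 1.24^-0.17 = 0.9641
D = 0.118 × 6.693 × 9.813 × 66.94 × 0.9641 = 500.2 m

D ≈ 500 m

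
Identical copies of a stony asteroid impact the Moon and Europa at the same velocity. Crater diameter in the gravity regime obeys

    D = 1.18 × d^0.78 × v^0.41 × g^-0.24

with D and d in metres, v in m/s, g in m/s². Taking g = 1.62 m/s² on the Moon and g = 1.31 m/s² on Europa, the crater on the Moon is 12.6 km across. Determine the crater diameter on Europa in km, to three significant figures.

D ≈ 13.3 km

All impactor-dependent factors cancel in the ratio, leaving D_Europa/D_Moon = (g_Europa/g_Moon)^-0.24.
(1.31/1.62)^-0.24 = 0.8086^-0.24 = 1.052
D_Europa = 1.052 × 12.6 km = 13.3 km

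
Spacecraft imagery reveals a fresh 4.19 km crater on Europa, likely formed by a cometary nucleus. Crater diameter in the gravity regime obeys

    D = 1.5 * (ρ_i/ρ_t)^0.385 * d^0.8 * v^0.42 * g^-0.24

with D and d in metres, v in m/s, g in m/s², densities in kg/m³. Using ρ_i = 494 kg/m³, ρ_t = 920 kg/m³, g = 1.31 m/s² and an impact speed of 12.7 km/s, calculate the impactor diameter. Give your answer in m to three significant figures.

d ≈ 208 m

Rearranging for d: d = [D / (1.5 · (494/920)^0.385 · 12700^0.42 · 1.31^-0.24)]^(1/0.8).
D = 4190 m.
(494/920)^0.385 = 0.7871
12700^0.42 = 52.92
1.31^-0.24 = 0.9372
Denominator = 1.5 × 0.7871 × 52.92 × 0.9372 = 58.56
D / 58.56 = 4190 / 58.56 = 71.55
d = 71.55^(1/0.8) = 71.55^1.25 = 208.1 m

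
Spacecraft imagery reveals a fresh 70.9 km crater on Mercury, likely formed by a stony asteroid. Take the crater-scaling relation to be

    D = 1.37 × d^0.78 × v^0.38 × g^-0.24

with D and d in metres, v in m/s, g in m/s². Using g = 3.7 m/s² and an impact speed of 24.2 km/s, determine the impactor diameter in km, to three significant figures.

d ≈ 12.1 km

Rearranging for d: d = [D / (1.37 · 24200^0.38 · 3.7^-0.24)]^(1/0.78).
D = 70900 m.
24200^0.38 = 46.33
3.7^-0.24 = 0.7305
Denominator = 1.37 × 46.33 × 0.7305 = 46.37
D / 46.37 = 70900 / 46.37 = 1529
d = 1529^(1/0.78) = 1529^1.2821 = 12098 m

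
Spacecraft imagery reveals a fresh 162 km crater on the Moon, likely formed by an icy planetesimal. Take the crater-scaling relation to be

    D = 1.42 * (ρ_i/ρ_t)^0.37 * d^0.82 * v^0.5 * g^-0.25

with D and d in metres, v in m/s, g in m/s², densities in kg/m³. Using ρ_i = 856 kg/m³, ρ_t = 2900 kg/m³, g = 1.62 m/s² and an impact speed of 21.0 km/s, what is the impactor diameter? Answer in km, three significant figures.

d ≈ 6.84 km

Rearranging for d: d = [D / (1.42 · (856/2900)^0.37 · 21000^0.5 · 1.62^-0.25)]^(1/0.82).
D = 162000 m.
(856/2900)^0.37 = 0.6367
21000^0.5 = 144.9
1.62^-0.25 = 0.8864
Denominator = 1.42 × 0.6367 × 144.9 × 0.8864 = 116.1
D / 116.1 = 162000 / 116.1 = 1395
d = 1395^(1/0.82) = 1395^1.2195 = 6836 m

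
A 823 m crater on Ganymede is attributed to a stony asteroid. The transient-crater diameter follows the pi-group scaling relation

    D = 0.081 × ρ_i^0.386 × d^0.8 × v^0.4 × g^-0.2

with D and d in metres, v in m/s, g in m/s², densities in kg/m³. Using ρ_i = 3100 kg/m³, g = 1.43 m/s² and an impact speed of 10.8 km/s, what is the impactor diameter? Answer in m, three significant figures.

d ≈ 22.2 m

Rearranging for d: d = [D / (0.081 · 3100^0.386 · 10800^0.4 · 1.43^-0.2)]^(1/0.8).
3100^0.386 = 22.27
10800^0.4 = 41.06
1.43^-0.2 = 0.9310
Denominator = 0.081 × 22.27 × 41.06 × 0.9310 = 68.96
D / 68.96 = 823 / 68.96 = 11.93
d = 11.93^(1/0.8) = 11.93^1.25 = 22.17 m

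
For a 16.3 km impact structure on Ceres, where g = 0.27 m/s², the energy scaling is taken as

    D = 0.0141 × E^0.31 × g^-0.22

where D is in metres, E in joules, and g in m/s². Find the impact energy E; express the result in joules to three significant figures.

E ≈ 1.43 × 10^19 J

Rearranging: E = [D / (0.0141 · g^-0.22)]^(1/0.31).
D = 16300 m.
g^-0.22 = 0.27^-0.22 = 1.334
D / (0.0141 × 1.334) = 16300 / (0.01881) = 8.666 × 10^5
E = (8.666 × 10^5)^3.2258 = 1.426 × 10^19 J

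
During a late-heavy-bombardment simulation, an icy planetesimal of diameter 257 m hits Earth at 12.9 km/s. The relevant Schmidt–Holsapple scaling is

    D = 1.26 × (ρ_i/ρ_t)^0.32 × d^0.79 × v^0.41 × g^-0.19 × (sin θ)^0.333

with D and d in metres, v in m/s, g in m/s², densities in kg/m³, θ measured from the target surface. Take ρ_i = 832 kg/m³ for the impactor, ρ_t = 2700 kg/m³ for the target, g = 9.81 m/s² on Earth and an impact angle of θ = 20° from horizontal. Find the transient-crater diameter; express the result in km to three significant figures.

D ≈ 1.52 km

In SI units: v = 12900 m/s.
(ρ_i/ρ_t)^0.32 = (832/2700)^0.32 = 0.6861
d^0.79 = 257^0.79 = 80.14
v^0.41 = 12900^0.41 = 48.46
g^-0.19 = 9.81^-0.19 = 0.6480
(sin 20°)^0.333 = 0.3420^0.333 = 0.6996
D = 1.26 × 0.6861 × 80.14 × 48.46 × 0.6480 × 0.6996 = 1522 m
   = 1.522 km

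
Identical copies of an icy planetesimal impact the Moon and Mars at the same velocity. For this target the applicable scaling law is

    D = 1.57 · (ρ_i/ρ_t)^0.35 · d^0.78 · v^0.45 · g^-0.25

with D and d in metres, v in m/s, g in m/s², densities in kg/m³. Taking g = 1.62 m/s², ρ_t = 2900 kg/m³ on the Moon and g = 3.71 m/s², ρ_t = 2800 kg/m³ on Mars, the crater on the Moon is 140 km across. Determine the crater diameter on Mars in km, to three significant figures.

The impactor-only factors (d, v, ρ_i) cancel in the ratio, leaving D_Mars/D_Moon = (g_Mars/g_Moon)^-0.25 · (ρ_t,Moon/ρ_t,Mars)^0.35.
(3.71/1.62)^-0.25 = 2.290^-0.25 = 0.8129
(2900/2800)^0.35 = 1.036^0.35 = 1.012
Ratio = 0.8129 × 1.012 = 0.8227
D_Mars = 0.8227 × 140 km = 115 km

D ≈ 115 km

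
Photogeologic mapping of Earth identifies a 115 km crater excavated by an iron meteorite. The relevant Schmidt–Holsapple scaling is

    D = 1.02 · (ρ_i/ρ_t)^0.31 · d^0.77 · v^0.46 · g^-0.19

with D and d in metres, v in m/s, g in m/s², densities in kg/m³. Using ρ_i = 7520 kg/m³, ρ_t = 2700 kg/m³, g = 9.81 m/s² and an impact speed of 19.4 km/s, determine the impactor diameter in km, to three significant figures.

d ≈ 11.6 km

Rearranging for d: d = [D / (1.02 · (7520/2700)^0.31 · 19400^0.46 · 9.81^-0.19)]^(1/0.77).
D = 115000 m.
(7520/2700)^0.31 = 1.374
19400^0.46 = 93.84
9.81^-0.19 = 0.6480
Denominator = 1.02 × 1.374 × 93.84 × 0.6480 = 85.22
D / 85.22 = 115000 / 85.22 = 1349
d = 1349^(1/0.77) = 1349^1.2987 = 11613 m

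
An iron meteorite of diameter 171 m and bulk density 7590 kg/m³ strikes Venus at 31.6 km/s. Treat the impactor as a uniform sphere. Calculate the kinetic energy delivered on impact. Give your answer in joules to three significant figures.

E ≈ 9.92 × 10^18 J

v = 31600 m/s.
Mass m = (π/6) ρ d³ = (π/6) × 7590 × (171)³ = 1.987 × 10^10 kg
E = ½ m v² = 0.5 × 1.987 × 10^10 × (31600)² = 9.921 × 10^18 J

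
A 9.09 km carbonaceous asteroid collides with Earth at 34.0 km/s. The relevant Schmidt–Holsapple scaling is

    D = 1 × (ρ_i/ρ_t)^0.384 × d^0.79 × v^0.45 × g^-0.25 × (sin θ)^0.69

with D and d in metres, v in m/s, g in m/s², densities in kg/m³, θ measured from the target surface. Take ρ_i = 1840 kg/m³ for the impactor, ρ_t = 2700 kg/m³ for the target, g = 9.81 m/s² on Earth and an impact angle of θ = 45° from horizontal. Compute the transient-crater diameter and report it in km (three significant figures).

D ≈ 56.3 km

In SI units: d = 9090 m, v = 34000 m/s.
(ρ_i/ρ_t)^0.384 = (1840/2700)^0.384 = 0.8631
d^0.79 = 9090^0.79 = 1340
v^0.45 = 34000^0.45 = 109.4
g^-0.25 = 9.81^-0.25 = 0.5650
(sin 45°)^0.69 = 0.7071^0.69 = 0.7873
D = 1 × 0.8631 × 1340 × 109.4 × 0.5650 × 0.7873 = 56282 m
   = 56.28 km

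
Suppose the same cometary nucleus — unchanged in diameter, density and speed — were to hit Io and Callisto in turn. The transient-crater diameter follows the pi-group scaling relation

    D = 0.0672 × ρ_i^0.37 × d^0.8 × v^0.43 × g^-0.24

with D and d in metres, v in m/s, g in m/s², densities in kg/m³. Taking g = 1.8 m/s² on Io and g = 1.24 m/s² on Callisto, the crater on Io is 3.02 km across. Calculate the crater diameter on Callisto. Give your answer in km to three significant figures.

All impactor-dependent factors cancel in the ratio, leaving D_Callisto/D_Io = (g_Callisto/g_Io)^-0.24.
(1.24/1.8)^-0.24 = 0.6889^-0.24 = 1.094
D_Callisto = 1.094 × 3.02 km = 3.30 km

D ≈ 3.30 km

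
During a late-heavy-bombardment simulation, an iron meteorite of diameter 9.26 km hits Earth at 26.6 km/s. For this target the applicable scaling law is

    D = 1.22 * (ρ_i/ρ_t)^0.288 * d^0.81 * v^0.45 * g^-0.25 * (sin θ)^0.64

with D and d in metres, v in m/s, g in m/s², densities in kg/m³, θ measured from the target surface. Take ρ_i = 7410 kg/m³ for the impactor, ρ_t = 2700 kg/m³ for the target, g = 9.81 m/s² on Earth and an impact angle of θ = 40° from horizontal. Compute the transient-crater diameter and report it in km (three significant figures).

In SI units: d = 9260 m, v = 26600 m/s.
(ρ_i/ρ_t)^0.288 = (7410/2700)^0.288 = 1.337
d^0.81 = 9260^0.81 = 1633
v^0.45 = 26600^0.45 = 97.99
g^-0.25 = 9.81^-0.25 = 0.5650
(sin 40°)^0.64 = 0.6428^0.64 = 0.7536
D = 1.22 × 1.337 × 1633 × 97.99 × 0.5650 × 0.7536 = 1.111 × 10^5 m
   = 111.1 km

D ≈ 111 km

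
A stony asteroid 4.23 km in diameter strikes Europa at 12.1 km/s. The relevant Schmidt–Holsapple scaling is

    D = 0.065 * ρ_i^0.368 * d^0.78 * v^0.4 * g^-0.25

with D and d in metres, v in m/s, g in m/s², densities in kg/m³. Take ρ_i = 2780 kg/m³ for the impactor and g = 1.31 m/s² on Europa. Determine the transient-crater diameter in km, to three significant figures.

D ≈ 32.6 km

In SI units: d = 4230 m, v = 12100 m/s.
ρ_i^0.368 = 2780^0.368 = 18.51
d^0.78 = 4230^0.78 = 673.8
v^0.4 = 12100^0.4 = 42.96
g^-0.25 = 1.31^-0.25 = 0.9347
D = 0.065 × 18.51 × 673.8 × 42.96 × 0.9347 = 32553 m
   = 32.55 km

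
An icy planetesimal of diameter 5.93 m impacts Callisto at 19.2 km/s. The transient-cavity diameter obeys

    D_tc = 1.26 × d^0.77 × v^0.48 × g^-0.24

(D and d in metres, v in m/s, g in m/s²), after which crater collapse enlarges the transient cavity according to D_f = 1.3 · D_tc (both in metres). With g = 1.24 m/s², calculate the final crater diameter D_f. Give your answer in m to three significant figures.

v = 19200 m/s.
d^0.77 = 5.93^0.77 = 3.938
v^0.48 = 19200^0.48 = 113.8
g^-0.24 = 1.24^-0.24 = 0.9497
D_tc = 1.26 × 3.938 × 113.8 × 0.9497 = 536.3 m
D_f = 1.3 × 536.3 = 697.2 m

D_f ≈ 697 m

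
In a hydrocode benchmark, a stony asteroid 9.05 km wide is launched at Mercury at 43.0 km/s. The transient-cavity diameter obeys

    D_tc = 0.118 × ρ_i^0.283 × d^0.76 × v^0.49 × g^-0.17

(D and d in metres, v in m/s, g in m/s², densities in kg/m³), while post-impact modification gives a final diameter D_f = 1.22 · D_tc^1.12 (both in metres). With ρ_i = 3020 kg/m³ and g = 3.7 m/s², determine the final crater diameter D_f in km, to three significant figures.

D_f ≈ 896 km

In SI: d = 9050 m, v = 43000 m/s.
ρ_i^0.283 = 3020^0.283 = 9.657
d^0.76 = 9050^0.76 = 1016
v^0.49 = 43000^0.49 = 186.4
g^-0.17 = 3.7^-0.17 = 0.8006
D_tc = 0.118 × 9.657 × 1016 × 186.4 × 0.8006 = 1.728 × 10^5 m
D_f = 1.22 × (1.728 × 10^5)^1.12 = 8.962 × 10^5 m
     = 896.2 km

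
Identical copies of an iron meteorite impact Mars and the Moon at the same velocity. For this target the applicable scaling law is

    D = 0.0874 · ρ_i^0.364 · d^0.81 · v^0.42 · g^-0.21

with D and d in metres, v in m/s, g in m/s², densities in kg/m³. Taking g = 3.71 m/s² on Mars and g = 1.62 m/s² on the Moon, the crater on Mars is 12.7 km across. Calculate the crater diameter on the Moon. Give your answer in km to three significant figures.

D ≈ 15.1 km

All impactor-dependent factors cancel in the ratio, leaving D_Moon/D_Mars = (g_Moon/g_Mars)^-0.21.
(1.62/3.71)^-0.21 = 0.4367^-0.21 = 1.190
D_Moon = 1.190 × 12.7 km = 15.1 km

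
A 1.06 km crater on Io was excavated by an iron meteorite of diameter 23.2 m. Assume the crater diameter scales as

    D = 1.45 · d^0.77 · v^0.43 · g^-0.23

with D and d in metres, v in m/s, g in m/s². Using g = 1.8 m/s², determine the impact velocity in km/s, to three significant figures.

Rearranging for v: v = [D / (1.45 · 23.2^0.77 · 1.8^-0.23)]^(1/0.43).
D = 1060 m.
23.2^0.77 = 11.26
1.8^-0.23 = 0.8735
Denominator = 1.45 × 11.26 × 0.8735 = 14.26
D / 14.26 = 1060 / 14.26 = 74.33
v = 74.33^(1/0.43) = 74.33^2.3256 = 22469 m/s

v ≈ 22.5 km/s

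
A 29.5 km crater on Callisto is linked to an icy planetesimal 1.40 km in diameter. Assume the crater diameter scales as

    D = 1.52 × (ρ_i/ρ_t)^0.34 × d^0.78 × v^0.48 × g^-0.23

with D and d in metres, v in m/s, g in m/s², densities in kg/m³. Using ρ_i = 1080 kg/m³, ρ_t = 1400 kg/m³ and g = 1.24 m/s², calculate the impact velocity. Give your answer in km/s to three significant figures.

Rearranging for v: v = [D / (1.52 · (1080/1400)^0.34 · 1400^0.78 · 1.24^-0.23)]^(1/0.48).
D = 29500 m.
(1080/1400)^0.34 = 0.9155
1400^0.78 = 284.4
1.24^-0.23 = 0.9517
Denominator = 1.52 × 0.9155 × 284.4 × 0.9517 = 376.6
D / 376.6 = 29500 / 376.6 = 78.33
v = 78.33^(1/0.48) = 78.33^2.0833 = 8823 m/s

v ≈ 8.82 km/s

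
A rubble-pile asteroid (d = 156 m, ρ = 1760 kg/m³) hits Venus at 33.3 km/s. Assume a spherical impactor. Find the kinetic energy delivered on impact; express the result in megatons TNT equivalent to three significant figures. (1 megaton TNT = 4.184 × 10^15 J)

v = 33300 m/s.
Mass m = (π/6) ρ d³ = (π/6) × 1760 × (156)³ = 3.499 × 10^9 kg
E = ½ m v² = 0.5 × 3.499 × 10^9 × (33300)² = 1.940 × 10^18 J
   = 1.940 × 10^18 / 4.184×10^15 = 463.7 Mt

E ≈ 464 Mt TNT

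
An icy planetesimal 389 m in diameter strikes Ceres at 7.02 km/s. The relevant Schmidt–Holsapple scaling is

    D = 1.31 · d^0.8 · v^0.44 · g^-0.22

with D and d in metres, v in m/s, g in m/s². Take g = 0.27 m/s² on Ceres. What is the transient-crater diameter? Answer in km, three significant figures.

In SI units: v = 7020 m/s.
d^0.8 = 389^0.8 = 118.0
v^0.44 = 7020^0.44 = 49.25
g^-0.22 = 0.27^-0.22 = 1.334
D = 1.31 × 118.0 × 49.25 × 1.334 = 10156 m
   = 10.16 km

D ≈ 10.2 km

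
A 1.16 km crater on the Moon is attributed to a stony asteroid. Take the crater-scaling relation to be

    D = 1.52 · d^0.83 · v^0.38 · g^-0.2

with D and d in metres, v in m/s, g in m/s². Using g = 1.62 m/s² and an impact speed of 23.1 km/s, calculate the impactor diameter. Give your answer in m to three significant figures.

Rearranging for d: d = [D / (1.52 · 23100^0.38 · 1.62^-0.2)]^(1/0.83).
D = 1160 m.
23100^0.38 = 45.52
1.62^-0.2 = 0.9080
Denominator = 1.52 × 45.52 × 0.9080 = 62.82
D / 62.82 = 1160 / 62.82 = 18.47
d = 18.47^(1/0.83) = 18.47^1.2048 = 33.56 m

d ≈ 33.6 m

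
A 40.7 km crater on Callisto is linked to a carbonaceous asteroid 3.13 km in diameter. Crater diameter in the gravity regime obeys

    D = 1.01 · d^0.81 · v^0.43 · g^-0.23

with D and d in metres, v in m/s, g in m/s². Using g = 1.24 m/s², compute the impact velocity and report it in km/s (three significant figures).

Rearranging for v: v = [D / (1.01 · 3130^0.81 · 1.24^-0.23)]^(1/0.43).
D = 40700 m.
3130^0.81 = 678.3
1.24^-0.23 = 0.9517
Denominator = 1.01 × 678.3 × 0.9517 = 652.0
D / 652.0 = 40700 / 652.0 = 62.42
v = 62.42^(1/0.43) = 62.42^2.3256 = 14969 m/s

v ≈ 15.0 km/s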